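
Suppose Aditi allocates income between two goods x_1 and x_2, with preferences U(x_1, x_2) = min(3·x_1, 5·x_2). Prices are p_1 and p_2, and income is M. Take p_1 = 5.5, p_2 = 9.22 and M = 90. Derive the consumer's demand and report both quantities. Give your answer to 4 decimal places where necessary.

Leontief preferences: the optimum is at the kink where x_1/5 = x_2/3, i.e. x_2 = (3/5)·x_1.
Budget: p_1·x_1 + p_2·(3/5)·x_1 = M, so (5·p_1 + 3·p_2)·x_1 = 5·M.
Demand: x_1*(p_1,p_2,M) = 5·M/(5·p_1 + 3·p_2), x_2* = 3·M/(5·p_1 + 3·p_2).
Here 5·5.5 + 3·9.22 = 55.16, giving x_1* = 8.1581 and x_2* = 4.8949.

x_1* = 8.1581, x_2* = 4.8949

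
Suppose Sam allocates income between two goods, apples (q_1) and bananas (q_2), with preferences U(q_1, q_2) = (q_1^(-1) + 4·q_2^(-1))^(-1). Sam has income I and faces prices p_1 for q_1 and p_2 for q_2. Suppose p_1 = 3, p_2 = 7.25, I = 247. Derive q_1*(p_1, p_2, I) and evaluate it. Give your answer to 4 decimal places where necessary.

MU_q_1 ∝ q_1^(-2), MU_q_2 ∝ 4·q_2^(-2), so MRS = (1/4)·(q_2/q_1)^(2) = p_1/p_2.
Hence q_2/q_1 = (4·p_1/p_2)^(1/(2)), i.e. raised to the 0.5 power.
Substitute q_2 = (q_2/q_1)·q_1 into the budget: q_1* = I/(p_1 + p_2·(q_2/q_1)).
Numerically q_2/q_1 = 1.286535, so q_1* = 247/(3 + 7.25·1.286535) = 20.0367.

q_1* = 20.0367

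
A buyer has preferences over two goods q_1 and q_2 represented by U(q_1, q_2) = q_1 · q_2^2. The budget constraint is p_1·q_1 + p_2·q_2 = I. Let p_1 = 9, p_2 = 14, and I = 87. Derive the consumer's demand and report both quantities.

Tangency: MRS = (1/2)·q_2/q_1 = p_1/p_2.
Rearranging, p_2·q_2 = 2·p_1·q_1. Substituting into the budget gives p_1·q_1·(1 + 2) = I.
Demand: q_1*(p_1,p_2,I) = 1/3·I/p_1 and q_2* = 2/3·I/p_2.
At p_1=9, p_2=14, I=87: q_1* = 1/3·87/9 = 3.2222, q_2* = 4.1429.

q_1* = 3.2222, q_2* = 4.1429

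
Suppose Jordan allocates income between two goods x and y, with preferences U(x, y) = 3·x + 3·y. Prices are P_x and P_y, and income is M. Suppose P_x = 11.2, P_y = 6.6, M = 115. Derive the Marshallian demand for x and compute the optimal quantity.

x* = 0

Perfect substitutes: compare marginal utility per dollar. 3/P_x vs 3/P_y → 0.2679 vs 0.4545.
y gives more utility per dollar, so spend all income on y: y* = M/P_y, x* = 0.
Numerically: x* = 0, y* = 17.4242.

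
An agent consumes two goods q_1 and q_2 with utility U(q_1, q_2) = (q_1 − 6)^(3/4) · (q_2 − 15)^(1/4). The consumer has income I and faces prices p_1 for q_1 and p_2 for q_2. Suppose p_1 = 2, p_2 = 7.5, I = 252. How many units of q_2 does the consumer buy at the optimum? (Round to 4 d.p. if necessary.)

This is Cobb-Douglas in (q_1−6, q_2−15): tangency gives 0.75·p_2·(q_2−15) = 0.25·p_1·(q_1−6).
After buying the subsistence bundle (6, 15), a share 0.75 of the remaining income goes to q_1: q_1* = 6 + 0.75·(I − 6p_1 − 15p_2)/p_1.
Discretionary income = 252 − 6·2 − 15·7.5 = 127.5; q_2* = 15 + 0.25·127.5/7.5 = 19.25.

q_2* = 19.25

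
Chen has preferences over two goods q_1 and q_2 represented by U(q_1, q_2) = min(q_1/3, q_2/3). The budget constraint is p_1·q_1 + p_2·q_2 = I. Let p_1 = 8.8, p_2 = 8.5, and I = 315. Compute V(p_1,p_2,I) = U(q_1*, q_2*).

Demand: q_1*(p_1,p_2,I) = 3·I/(3·p_1 + 3·p_2), q_2* = 3·I/(3·p_1 + 3·p_2).
Here 3·8.8 + 3·8.5 = 51.9, giving q_1* = 18.2081 and q_2* = 18.2081.
Utility at the optimum: U(18.2081, 18.2081) = 6.0694.

V = 6.0694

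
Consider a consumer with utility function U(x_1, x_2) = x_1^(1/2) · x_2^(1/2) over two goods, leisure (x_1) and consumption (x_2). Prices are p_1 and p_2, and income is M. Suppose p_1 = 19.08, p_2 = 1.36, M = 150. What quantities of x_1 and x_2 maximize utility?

x_1* = 3.9308, x_2* = 55.1471

The MRS is x_2/x_1. Set MRS = p_1/p_2.
So 0.5·p_2·x_2 = 0.5·p_1·x_1; combined with the budget, a share 0.5 of income goes to x_1.
Demand: x_1*(p_1,p_2,M) = 0.5·M/p_1 and x_2* = 0.5·M/p_2.
At p_1=19.08, p_2=1.36, M=150: x_1* = 0.5·150/19.08 = 3.9308, x_2* = 55.1471.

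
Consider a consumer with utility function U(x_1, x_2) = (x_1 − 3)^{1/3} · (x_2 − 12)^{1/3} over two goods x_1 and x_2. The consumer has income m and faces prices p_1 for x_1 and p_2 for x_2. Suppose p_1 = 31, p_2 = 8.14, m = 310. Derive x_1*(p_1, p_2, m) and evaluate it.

Let x_1' = x_1−3, x_2' = x_2−12. MRS = x_2'/x_1' = p_1/p_2.
After buying the subsistence bundle (3, 12), a share 0.5 of the remaining income goes to x_1: x_1* = 3 + 0.5·(m − 3p_1 − 12p_2)/p_1.
Discretionary income = 310 − 3·31 − 12·8.14 = 119.32; x_1* = 3 + 0.5·119.32/31 = 4.9245.

x_1* = 4.9245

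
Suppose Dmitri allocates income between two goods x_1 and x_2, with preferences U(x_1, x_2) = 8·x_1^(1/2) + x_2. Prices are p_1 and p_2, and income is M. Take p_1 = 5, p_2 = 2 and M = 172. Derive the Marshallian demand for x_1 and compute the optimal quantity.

x_1* = 2.56

Utility is quasi-linear in x_2; the FOC for x_1 is 4/√x_1 = p_1/p_2.
Solve: √x_1 = 4·p_2/p_1, so x_1*(p_1,p_2) = (4·p_2/p_1)², and x_2* = (M − p_1·x_1*)/p_2.
Plugging in: x_1* = (4·2/5)² = 2.56.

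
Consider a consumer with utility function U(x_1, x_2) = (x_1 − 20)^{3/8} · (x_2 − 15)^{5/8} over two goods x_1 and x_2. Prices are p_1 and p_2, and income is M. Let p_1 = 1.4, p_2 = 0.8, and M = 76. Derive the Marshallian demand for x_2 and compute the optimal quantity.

After buying the subsistence bundle (20, 15), a share 0.375 of the remaining income goes to x_1: x_1* = 20 + 0.375·(M − 20p_1 − 15p_2)/p_1.
Discretionary income = 76 − 20·1.4 − 15·0.8 = 36; x_2* = 15 + 0.625·36/0.8 = 43.125.

x_2* = 43.125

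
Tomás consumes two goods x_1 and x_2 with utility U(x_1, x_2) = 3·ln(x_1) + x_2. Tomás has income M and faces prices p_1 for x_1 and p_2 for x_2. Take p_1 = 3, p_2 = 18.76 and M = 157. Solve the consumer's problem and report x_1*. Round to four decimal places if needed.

x_1* = 18.76

So x_1*(p_1,p_2) = 3·p_2/p_1, independent of income; and x_2* = (M − 3·p_2)/p_2.
At the given prices: x_1* = 3·18.76/3 = 18.76.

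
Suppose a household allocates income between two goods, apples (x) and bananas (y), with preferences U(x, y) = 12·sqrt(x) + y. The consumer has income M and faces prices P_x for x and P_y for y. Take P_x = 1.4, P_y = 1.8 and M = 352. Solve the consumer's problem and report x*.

Set MRS = P_x/P_y: 6·x^(−1/2) = P_x/P_y.
Thus x* = (6·P_y/P_x)² — independent of M — with the rest of income spent on y.
Plugging in: x* = (6·1.8/1.4)² = 59.5102.

x* = 59.5102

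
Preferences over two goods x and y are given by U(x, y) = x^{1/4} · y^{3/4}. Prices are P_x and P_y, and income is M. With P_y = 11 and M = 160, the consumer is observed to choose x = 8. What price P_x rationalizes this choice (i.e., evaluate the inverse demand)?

MU_x/MU_y = (0.25·y)/(0.75·x); tangency sets this equal to P_x/P_y.
Rearranging, P_y·y = 3·P_x·x. Substituting into the budget gives P_x·x·(1 + 3) = M.
Demand: x*(P_x,P_y,M) = 0.25·M/P_x and y* = 0.75·M/P_y.
Set x* = 8 in the demand function and solve for P_x: P_x = 5.

P_x = 5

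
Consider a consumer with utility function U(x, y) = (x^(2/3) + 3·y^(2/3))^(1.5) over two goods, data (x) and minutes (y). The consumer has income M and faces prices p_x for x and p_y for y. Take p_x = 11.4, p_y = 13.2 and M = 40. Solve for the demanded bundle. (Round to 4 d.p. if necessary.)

From the CES first-order condition, (1/3)·(y/x)^(1/3) = p_x/p_y.
Hence y/x = (3·p_x/p_y)^(1/(1/3)), i.e. raised to the 3 power.
Substitute y = (y/x)·x into the budget: x* = M/(p_x + p_y·(y/x)).
Numerically y/x = 17.39228, so x* = 40/(11.4 + 13.2·17.39228) = 0.166 and y* = 17.39228·0.166 = 2.8869.

x* = 0.166, y* = 2.8869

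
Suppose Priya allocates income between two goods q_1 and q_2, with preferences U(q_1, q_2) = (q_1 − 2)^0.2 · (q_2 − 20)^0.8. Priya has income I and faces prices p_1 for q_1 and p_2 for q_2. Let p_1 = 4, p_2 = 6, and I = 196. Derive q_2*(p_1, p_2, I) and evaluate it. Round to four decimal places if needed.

q_2* = 29.0667

Let q_1' = q_1−2, q_2' = q_2−20. MRS = (1/4)·q_2'/q_1' = p_1/p_2.
Substituting into the budget: q_1* = 2 + 0.2·(I − 2·p_1 − 20·p_2)/p_1, and q_2* = 20 + 0.8·(…)/p_2.
Discretionary income = 196 − 2·4 − 20·6 = 68; q_2* = 20 + 0.8·68/6 = 29.0667.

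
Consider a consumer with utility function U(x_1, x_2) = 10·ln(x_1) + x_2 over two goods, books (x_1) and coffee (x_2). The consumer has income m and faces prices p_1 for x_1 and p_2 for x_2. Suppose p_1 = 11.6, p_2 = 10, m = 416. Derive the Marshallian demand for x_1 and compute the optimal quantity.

x_1* = 8.6207

Set MRS = p_1/p_2: (10/x_1)/1 = p_1/p_2.
So x_1*(p_1,p_2) = 10·p_2/p_1, independent of income; and x_2* = (m − 10·p_2)/p_2.
At the given prices: x_1* = 10·10/11.6 = 8.6207.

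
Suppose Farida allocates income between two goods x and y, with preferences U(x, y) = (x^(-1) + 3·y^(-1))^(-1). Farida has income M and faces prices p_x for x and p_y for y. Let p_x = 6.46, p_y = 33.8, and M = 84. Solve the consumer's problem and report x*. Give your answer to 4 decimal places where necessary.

Numerically y/x = 0.757214, so x* = 84/(6.46 + 33.8·0.757214) = 2.6206.

x* = 2.6206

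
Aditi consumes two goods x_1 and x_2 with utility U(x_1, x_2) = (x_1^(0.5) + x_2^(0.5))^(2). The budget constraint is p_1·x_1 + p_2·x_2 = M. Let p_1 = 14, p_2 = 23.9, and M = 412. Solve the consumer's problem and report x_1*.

MU_x_1 ∝ x_1^(-0.5), MU_x_2 ∝ x_2^(-0.5), so MRS = (x_2/x_1)^(0.5) = p_1/p_2.
Solve for the ratio: x_2/x_1 = [p_1/p_2]^(2).
Substitute x_2 = (x_2/x_1)·x_1 into the budget: x_1* = M/(p_1 + p_2·(x_2/x_1)).
Numerically x_2/x_1 = 0.343131, so x_1* = 412/(14 + 23.9·0.343131) = 18.5579.

x_1* = 18.5579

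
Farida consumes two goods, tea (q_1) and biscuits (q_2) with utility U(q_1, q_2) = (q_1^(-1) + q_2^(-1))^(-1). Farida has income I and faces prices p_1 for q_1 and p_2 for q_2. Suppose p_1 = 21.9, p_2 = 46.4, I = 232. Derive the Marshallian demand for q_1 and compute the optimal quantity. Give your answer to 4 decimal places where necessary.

q_1* = 4.3141

MRS = MU_q_1/MU_q_2 = (q_2/q_1)^(2). Set equal to p_1/p_2.
Solve for the ratio: q_2/q_1 = [p_1/p_2]^(0.5).
With the ratio pinned down, the budget gives q_1* = I/(p_1 + p_2·(q_2/q_1)) and q_2* = (q_2/q_1)·q_1*.
Numerically q_2/q_1 = 0.68701, so q_1* = 232/(21.9 + 46.4·0.68701) = 4.3141.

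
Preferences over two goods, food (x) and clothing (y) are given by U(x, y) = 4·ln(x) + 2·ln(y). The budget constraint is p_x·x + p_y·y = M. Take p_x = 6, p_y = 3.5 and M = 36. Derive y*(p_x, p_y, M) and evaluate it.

y* = 3.4286

At p_x=6, p_y=3.5, M=36: y* = 1/3·36/3.5 = 3.4286.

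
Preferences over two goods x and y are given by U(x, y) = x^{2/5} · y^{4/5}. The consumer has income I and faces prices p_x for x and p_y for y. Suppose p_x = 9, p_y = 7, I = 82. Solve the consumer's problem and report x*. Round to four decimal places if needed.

x* = 3.037

MU_x/MU_y = (0.4·y)/(0.8·x); tangency sets this equal to p_x/p_y.
So 0.4·p_y·y = 0.8·p_x·x; combined with the budget, a share 1/3 of income goes to x.
Demand: x*(p_x,p_y,I) = 1/3·I/p_x and y* = 2/3·I/p_y.
At p_x=9, p_y=7, I=82: x* = 1/3·82/9 = 3.037.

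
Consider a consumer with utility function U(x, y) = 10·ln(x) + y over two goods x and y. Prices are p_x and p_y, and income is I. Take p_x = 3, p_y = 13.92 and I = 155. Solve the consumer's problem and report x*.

Set MRS = p_x/p_y: (10/x)/1 = p_x/p_y.
So x*(p_x,p_y) = 10·p_y/p_x, independent of income; and y* = (I − 10·p_y)/p_y.
At the given prices: x* = 10·13.92/3 = 46.4.

x* = 46.4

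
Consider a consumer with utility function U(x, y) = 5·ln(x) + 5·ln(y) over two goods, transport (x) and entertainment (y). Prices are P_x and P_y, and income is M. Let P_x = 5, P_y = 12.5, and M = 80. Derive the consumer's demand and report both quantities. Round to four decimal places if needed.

x* = 8, y* = 3.2

Tangency: MRS = y/x = P_x/P_y.
Rearranging, P_y·y = P_x·x. Substituting into the budget gives P_x·x·(1 + 1) = M.
Demand: x*(P_x,P_y,M) = 0.5·M/P_x and y* = 0.5·M/P_y.
At P_x=5, P_y=12.5, M=80: x* = 0.5·80/5 = 8, y* = 3.2.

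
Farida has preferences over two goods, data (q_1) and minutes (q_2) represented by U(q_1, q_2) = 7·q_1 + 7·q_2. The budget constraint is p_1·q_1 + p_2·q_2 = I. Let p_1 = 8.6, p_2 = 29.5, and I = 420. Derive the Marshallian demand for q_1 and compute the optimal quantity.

Numerically: q_1* = 48.8372, q_2* = 0.

q_1* = 48.8372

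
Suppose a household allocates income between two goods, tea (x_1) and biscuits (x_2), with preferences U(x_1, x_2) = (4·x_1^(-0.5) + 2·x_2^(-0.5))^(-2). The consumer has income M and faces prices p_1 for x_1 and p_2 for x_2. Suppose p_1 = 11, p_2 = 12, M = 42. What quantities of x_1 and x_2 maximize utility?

From the CES first-order condition, 2·(x_2/x_1)^(1.5) = p_1/p_2.
Solve for the ratio: x_2/x_1 = [(1/2)·p_1/p_2]^(2/3).
With the ratio pinned down, the budget gives x_1* = M/(p_1 + p_2·(x_2/x_1)) and x_2* = (x_2/x_1)·x_1*.
Numerically x_2/x_1 = 0.594458, so x_1* = 42/(11 + 12·0.594458) = 2.3162 and x_2* = 0.594458·2.3162 = 1.3769.

x_1* = 2.3162, x_2* = 1.3769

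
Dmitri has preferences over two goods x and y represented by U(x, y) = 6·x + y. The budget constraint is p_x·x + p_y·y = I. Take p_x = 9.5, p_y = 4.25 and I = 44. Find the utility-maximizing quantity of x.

x* = 4.6316

Perfect substitutes: compare marginal utility per dollar. 6/p_x vs 1/p_y → 0.6316 vs 0.2353.
x gives more utility per dollar, so spend all income on x: x* = I/p_x, y* = 0.
Numerically: x* = 4.6316, y* = 0.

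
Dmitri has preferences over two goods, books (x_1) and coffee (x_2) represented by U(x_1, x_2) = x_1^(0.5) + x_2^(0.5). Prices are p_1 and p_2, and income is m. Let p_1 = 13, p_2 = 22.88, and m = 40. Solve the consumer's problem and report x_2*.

Numerically x_2/x_1 = 0.322831, so x_1* = 40/(13 + 22.88·0.322831) = 1.9621 and x_2* = 0.322831·1.9621 = 0.6334.

x_2* = 0.6334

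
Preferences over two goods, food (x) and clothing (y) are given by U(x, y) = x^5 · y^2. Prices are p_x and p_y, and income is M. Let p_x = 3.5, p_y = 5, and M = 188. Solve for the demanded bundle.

x* = 38.3673, y* = 10.7429

At p_x=3.5, p_y=5, M=188: x* = 5/7·188/3.5 = 38.3673, y* = 10.7429.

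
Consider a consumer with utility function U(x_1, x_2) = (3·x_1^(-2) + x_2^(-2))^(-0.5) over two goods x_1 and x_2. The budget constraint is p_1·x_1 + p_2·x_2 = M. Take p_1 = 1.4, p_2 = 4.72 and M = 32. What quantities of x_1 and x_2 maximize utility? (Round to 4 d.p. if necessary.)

x_1* = 8.9322, x_2* = 4.1303

Numerically x_2/x_1 = 0.462404, so x_1* = 32/(1.4 + 4.72·0.462404) = 8.9322 and x_2* = 0.462404·8.9322 = 4.1303.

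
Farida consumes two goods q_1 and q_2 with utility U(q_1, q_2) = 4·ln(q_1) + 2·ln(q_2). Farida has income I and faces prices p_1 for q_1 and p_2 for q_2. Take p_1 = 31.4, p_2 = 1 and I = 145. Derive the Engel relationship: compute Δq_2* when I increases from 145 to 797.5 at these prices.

At p_1=31.4, p_2=1, I=145: q_2* = 1/3·145/1 = 48.3333.
At I' = 797.5: q_2* = 265.8333. Change: 265.8333 − 48.3333 = 217.5.

Δq_2* = 217.5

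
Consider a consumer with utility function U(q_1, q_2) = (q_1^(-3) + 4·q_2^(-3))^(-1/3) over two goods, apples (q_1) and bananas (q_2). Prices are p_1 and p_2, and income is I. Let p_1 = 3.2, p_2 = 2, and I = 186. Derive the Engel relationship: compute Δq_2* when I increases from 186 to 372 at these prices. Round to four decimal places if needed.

From the CES first-order condition, (1/4)·(q_2/q_1)^(4) = p_1/p_2.
Solve for the ratio: q_2/q_1 = [4·p_1/p_2]^(0.25).
Substitute q_2 = (q_2/q_1)·q_1 into the budget: q_1* = I/(p_1 + p_2·(q_2/q_1)).
Numerically q_2/q_1 = 1.590541, so q_1* = 186/(3.2 + 2·1.590541) = 29.1487 and q_2* = 1.590541·29.1487 = 46.3621.
At I' = 372: q_2* = 92.7243. Change: 92.7243 − 46.3621 = 46.3621.

Δq_2* = 46.3621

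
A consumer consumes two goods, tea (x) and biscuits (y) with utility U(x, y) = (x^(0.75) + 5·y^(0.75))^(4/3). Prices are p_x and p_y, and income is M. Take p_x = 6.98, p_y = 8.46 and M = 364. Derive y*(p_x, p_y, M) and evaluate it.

y* = 42.9038

From the CES first-order condition, (1/5)·(y/x)^(0.25) = p_x/p_y.
Solve for the ratio: y/x = [5·p_x/p_y]^(4).
With the ratio pinned down, the budget gives x* = M/(p_x + p_y·(y/x)) and y* = (y/x)·x*.
Numerically y/x = 289.614469, so x* = 364/(6.98 + 8.46·289.614469) = 0.1481 and y* = 289.614469·0.1481 = 42.9038.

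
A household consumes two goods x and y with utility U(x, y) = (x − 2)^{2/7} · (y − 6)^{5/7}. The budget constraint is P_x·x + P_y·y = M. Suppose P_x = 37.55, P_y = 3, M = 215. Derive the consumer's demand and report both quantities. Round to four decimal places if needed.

Substituting into the budget: x* = 2 + 2/7·(M − 2·P_x − 6·P_y)/P_x, and y* = 6 + 5/7·(…)/P_y.
Discretionary income = 215 − 2·37.55 − 6·3 = 121.9; x* = 2 + 2/7·121.9/37.55 = 2.9275; y* = 6 + 5/7·121.9/3 = 35.0238.

x* = 2.9275, y* = 35.0238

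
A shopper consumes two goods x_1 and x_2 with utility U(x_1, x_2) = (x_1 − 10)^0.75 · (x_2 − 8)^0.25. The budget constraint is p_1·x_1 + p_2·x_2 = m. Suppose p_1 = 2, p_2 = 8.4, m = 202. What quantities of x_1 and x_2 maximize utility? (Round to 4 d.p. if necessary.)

This is Cobb-Douglas in (x_1−10, x_2−8): tangency gives 0.75·p_2·(x_2−8) = 0.25·p_1·(x_1−10).
After buying the subsistence bundle (10, 8), a share 0.75 of the remaining income goes to x_1: x_1* = 10 + 0.75·(m − 10p_1 − 8p_2)/p_1.
Discretionary income = 202 − 10·2 − 8·8.4 = 114.8; x_1* = 10 + 0.75·114.8/2 = 53.05; x_2* = 8 + 0.25·114.8/8.4 = 11.4167.

x_1* = 53.05, x_2* = 11.4167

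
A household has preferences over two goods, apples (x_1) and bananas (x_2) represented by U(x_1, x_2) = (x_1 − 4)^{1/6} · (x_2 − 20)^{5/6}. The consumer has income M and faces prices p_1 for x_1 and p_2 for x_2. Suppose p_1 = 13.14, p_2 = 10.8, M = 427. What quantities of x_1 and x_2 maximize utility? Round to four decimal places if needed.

x_1* = 6.0096, x_2* = 32.2253

Let x_1' = x_1−4, x_2' = x_2−20. MRS = (1/5)·x_2'/x_1' = p_1/p_2.
After buying the subsistence bundle (4, 20), a share 1/6 of the remaining income goes to x_1: x_1* = 4 + 1/6·(M − 4p_1 − 20p_2)/p_1.
Discretionary income = 427 − 4·13.14 − 20·10.8 = 158.44; x_1* = 4 + 1/6·158.44/13.14 = 6.0096; x_2* = 20 + 5/6·158.44/10.8 = 32.2253.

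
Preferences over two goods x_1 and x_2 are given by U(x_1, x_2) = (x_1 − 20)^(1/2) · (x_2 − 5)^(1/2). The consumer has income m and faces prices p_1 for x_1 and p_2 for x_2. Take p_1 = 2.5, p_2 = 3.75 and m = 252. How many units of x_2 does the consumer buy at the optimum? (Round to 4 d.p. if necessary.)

x_2* = 29.4333

MRS = (x_2−5)/(x_1−20). Tangency with p_1/p_2 gives x_2−5 = (p_1/p_2)·(x_1−20).
After buying the subsistence bundle (20, 5), a share 0.5 of the remaining income goes to x_1: x_1* = 20 + 0.5·(m − 20p_1 − 5p_2)/p_1.
Discretionary income = 252 − 20·2.5 − 5·3.75 = 183.25; x_2* = 5 + 0.5·183.25/3.75 = 29.4333.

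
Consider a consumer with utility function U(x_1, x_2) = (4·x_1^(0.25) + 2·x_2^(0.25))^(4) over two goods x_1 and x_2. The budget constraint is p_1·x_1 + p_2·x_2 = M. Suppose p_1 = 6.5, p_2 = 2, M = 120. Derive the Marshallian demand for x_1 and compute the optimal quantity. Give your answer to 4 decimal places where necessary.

From the CES first-order condition, 2·(x_2/x_1)^(0.75) = p_1/p_2.
Hence x_2/x_1 = ((1/2)·p_1/p_2)^(1/(0.75)), i.e. raised to the 4/3 power.
Substitute x_2 = (x_2/x_1)·x_1 into the budget: x_1* = M/(p_1 + p_2·(x_2/x_1)).
Numerically x_2/x_1 = 1.910459, so x_1* = 120/(6.5 + 2·1.910459) = 11.6269.

x_1* = 11.6269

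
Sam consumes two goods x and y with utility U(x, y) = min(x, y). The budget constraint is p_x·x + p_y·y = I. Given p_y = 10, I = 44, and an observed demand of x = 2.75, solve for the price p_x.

p_x = 6

Leontief preferences: the optimum is at the kink where x/1 = y/1, i.e. y = x.
Budget: p_x·x + p_y·x = I, so (p_x + p_y)·x = I.
Demand: x*(p_x,p_y,I) = I/(p_x + p_y), y* = I/(p_x + p_y).
Set x* = 2.75 in the demand function and solve for p_x: p_x = 6.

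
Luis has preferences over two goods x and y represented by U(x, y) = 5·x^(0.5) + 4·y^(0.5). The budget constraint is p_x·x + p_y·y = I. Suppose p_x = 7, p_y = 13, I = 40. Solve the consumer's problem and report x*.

MU_x ∝ 5·x^(-0.5), MU_y ∝ 4·y^(-0.5), so MRS = (5/4)·(y/x)^(0.5) = p_x/p_y.
Hence y/x = ((4/5)·p_x/p_y)^(1/(0.5)), i.e. raised to the 2 power.
With the ratio pinned down, the budget gives x* = I/(p_x + p_y·(y/x)) and y* = (y/x)·x*.
Numerically y/x = 0.185562, so x* = 40/(7 + 13·0.185562) = 4.2498.

x* = 4.2498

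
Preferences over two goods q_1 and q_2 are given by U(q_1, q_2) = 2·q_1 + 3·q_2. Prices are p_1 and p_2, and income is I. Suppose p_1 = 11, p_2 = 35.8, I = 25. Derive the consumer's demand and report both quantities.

q_1* = 2.2727, q_2* = 0

Linear utility — the consumer picks whichever good has higher MU/price: 2/11 = 0.1818 vs 3/35.8 = 0.0838.
q_1 gives more utility per dollar, so spend all income on q_1: q_1* = I/p_1, q_2* = 0.
Numerically: q_1* = 2.2727, q_2* = 0.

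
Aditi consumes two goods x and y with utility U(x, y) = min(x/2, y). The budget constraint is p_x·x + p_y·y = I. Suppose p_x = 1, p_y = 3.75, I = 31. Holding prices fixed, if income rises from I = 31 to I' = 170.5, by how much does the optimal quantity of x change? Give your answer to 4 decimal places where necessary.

Δx* = 48.5217

With perfect complements, no substitution: consume in ratio x:y = 2:1.
Budget: p_x·x + p_y·(1/2)·x = I, so (2·p_x + p_y)·x = 2·I.
Demand: x*(p_x,p_y,I) = 2·I/(2·p_x + p_y), y* = I/(2·p_x + p_y).
Here 2·1 + 3.75 = 5.75, giving x* = 10.7826.
At I' = 170.5: x* = 59.3043. Change: 59.3043 − 10.7826 = 48.5217.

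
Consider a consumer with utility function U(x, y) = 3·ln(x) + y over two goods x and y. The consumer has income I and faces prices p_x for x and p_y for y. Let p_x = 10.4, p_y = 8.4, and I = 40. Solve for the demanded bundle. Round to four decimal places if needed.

x* = 2.4231, y* = 1.7619

MU_x = 3/x, MU_y = 1. Tangency: 3/x = p_x/p_y.
So x*(p_x,p_y) = 3·p_y/p_x, independent of income; and y* = (I − 3·p_y)/p_y.
At the given prices: x* = 3·8.4/10.4 = 2.4231, and y* = 1.7619.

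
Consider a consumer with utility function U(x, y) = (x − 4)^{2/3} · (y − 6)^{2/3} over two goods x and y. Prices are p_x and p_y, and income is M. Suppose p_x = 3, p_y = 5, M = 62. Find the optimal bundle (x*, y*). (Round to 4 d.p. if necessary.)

Let x' = x−4, y' = y−6. MRS = y'/x' = p_x/p_y.
After buying the subsistence bundle (4, 6), a share 0.5 of the remaining income goes to x: x* = 4 + 0.5·(M − 4p_x − 6p_y)/p_x.
Discretionary income = 62 − 4·3 − 6·5 = 20; x* = 4 + 0.5·20/3 = 7.3333; y* = 6 + 0.5·20/5 = 8.

x* = 7.3333, y* = 8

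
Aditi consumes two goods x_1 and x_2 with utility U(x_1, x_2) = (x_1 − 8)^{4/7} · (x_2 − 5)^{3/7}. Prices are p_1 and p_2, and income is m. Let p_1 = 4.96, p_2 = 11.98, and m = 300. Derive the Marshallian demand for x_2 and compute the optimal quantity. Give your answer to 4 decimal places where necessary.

x_2* = 12.1698

This is Cobb-Douglas in (x_1−8, x_2−5): tangency gives 4/7·p_2·(x_2−5) = 3/7·p_1·(x_1−8).
After buying the subsistence bundle (8, 5), a share 4/7 of the remaining income goes to x_1: x_1* = 8 + 4/7·(m − 8p_1 − 5p_2)/p_1.
Discretionary income = 300 − 8·4.96 − 5·11.98 = 200.42; x_2* = 5 + 3/7·200.42/11.98 = 12.1698.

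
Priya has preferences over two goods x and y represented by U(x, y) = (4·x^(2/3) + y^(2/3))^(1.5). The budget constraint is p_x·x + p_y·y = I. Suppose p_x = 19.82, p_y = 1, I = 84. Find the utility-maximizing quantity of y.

y* = 72.232

From the CES first-order condition, 4·(y/x)^(1/3) = p_x/p_y.
Hence y/x = ((1/4)·p_x/p_y)^(1/(1/3)), i.e. raised to the 3 power.
Substitute y = (y/x)·x into the budget: x* = I/(p_x + p_y·(y/x)).
Numerically y/x = 121.655284, so x* = 84/(19.82 + 1·121.655284) = 0.5937 and y* = 121.655284·0.5937 = 72.232.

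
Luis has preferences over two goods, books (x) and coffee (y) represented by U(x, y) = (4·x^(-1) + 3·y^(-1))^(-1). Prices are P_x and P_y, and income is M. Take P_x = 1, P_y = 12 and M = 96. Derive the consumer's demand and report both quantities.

x* = 24, y* = 6

Numerically y/x = 0.25, so x* = 96/(1 + 12·0.25) = 24 and y* = 0.25·24 = 6.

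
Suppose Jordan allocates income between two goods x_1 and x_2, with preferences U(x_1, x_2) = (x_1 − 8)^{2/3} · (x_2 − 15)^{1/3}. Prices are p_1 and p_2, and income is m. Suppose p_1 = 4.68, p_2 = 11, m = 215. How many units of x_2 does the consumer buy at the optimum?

x_2* = 15.3806

Let x_1' = x_1−8, x_2' = x_2−15. MRS = 2·x_2'/x_1' = p_1/p_2.
Substituting into the budget: x_1* = 8 + 2/3·(m − 8·p_1 − 15·p_2)/p_1, and x_2* = 15 + 1/3·(…)/p_2.
Discretionary income = 215 − 8·4.68 − 15·11 = 12.56; x_2* = 15 + 1/3·12.56/11 = 15.3806.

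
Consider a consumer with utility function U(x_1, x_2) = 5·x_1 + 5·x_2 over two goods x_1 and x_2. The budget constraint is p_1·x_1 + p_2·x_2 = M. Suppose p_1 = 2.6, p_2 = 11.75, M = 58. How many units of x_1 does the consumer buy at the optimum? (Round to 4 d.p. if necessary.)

Linear utility — the consumer picks whichever good has higher MU/price: 5/2.6 = 1.9231 vs 5/11.75 = 0.4255.
x_1 gives more utility per dollar, so spend all income on x_1: x_1* = M/p_1, x_2* = 0.
Numerically: x_1* = 22.3077, x_2* = 0.

x_1* = 22.3077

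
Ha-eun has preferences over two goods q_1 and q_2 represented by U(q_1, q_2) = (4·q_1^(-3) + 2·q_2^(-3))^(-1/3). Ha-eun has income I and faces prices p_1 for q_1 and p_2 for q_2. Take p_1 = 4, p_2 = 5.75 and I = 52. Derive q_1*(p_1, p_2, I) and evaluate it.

q_1* = 6.1789

MRS = MU_q_1/MU_q_2 = 2·(q_2/q_1)^(4). Set equal to p_1/p_2.
Hence q_2/q_1 = ((1/2)·p_1/p_2)^(1/(4)), i.e. raised to the 0.25 power.
With the ratio pinned down, the budget gives q_1* = I/(p_1 + p_2·(q_2/q_1)) and q_2* = (q_2/q_1)·q_1*.
Numerically q_2/q_1 = 0.767963, so q_1* = 52/(4 + 5.75·0.767963) = 6.1789.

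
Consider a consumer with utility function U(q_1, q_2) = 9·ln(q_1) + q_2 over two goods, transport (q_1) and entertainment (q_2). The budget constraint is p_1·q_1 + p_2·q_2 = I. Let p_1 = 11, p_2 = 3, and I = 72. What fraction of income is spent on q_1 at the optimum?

share on q_1 = 0.375

Set MRS = p_1/p_2: (9/q_1)/1 = p_1/p_2.
So q_1*(p_1,p_2) = 9·p_2/p_1, independent of income; and q_2* = (I − 9·p_2)/p_2.
At the given prices: q_1* = 9·3/11 = 2.4545, and q_2* = 15.
Expenditure on q_1: 11·2.4545 = 27; share = 0.375.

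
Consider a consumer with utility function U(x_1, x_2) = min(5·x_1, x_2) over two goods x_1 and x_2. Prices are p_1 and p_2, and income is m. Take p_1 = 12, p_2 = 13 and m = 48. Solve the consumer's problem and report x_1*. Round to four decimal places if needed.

With perfect complements, no substitution: consume in ratio x_1:x_2 = 1:5.
Budget: p_1·x_1 + p_2·5·x_1 = m, so (p_1 + 5·p_2)·x_1 = m.
Demand: x_1*(p_1,p_2,m) = m/(p_1 + 5·p_2), x_2* = 5·m/(p_1 + 5·p_2).
Here 12 + 5·13 = 77, giving x_1* = 0.6234.

x_1* = 0.6234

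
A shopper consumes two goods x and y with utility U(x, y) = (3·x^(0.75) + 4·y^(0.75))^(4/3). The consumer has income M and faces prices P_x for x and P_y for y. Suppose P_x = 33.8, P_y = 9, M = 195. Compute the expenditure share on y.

share on y = 0.9941

From the CES first-order condition, (3/4)·(y/x)^(0.25) = P_x/P_y.
Solve for the ratio: y/x = [(4/3)·P_x/P_y]^(4).
Substitute y = (y/x)·x into the budget: x* = M/(P_x + P_y·(y/x)).
Numerically y/x = 628.711942, so x* = 195/(33.8 + 9·628.711942) = 0.0343 and y* = 628.711942·0.0343 = 21.538.
Expenditure on y: 9·21.538 = 193.8421; share = 0.9941.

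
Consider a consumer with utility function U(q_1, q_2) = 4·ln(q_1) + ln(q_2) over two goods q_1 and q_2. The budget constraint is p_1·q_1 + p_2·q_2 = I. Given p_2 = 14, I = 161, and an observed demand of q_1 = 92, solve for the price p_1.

MU_q_1/MU_q_2 = (4·q_2)/(q_1); tangency sets this equal to p_1/p_2.
Rearranging, p_2·q_2 = (1/4)·p_1·q_1. Substituting into the budget gives p_1·q_1·(1 + (1/4)) = I.
Demand: q_1*(p_1,p_2,I) = 0.8·I/p_1 and q_2* = 0.2·I/p_2.
Set q_1* = 92 in the demand function and solve for p_1: p_1 = 1.4.

p_1 = 1.4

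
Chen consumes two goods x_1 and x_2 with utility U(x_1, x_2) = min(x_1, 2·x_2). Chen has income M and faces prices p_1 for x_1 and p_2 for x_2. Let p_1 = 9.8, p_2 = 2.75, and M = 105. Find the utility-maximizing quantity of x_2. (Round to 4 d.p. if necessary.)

x_2* = 4.698

Leontief preferences: the optimum is at the kink where x_1/2 = x_2/1, i.e. x_2 = (1/2)·x_1.
Budget: p_1·x_1 + p_2·(1/2)·x_1 = M, so (2·p_1 + p_2)·x_1 = 2·M.
Demand: x_1*(p_1,p_2,M) = 2·M/(2·p_1 + p_2), x_2* = M/(2·p_1 + p_2).
Here 2·9.8 + 2.75 = 22.35, giving x_2* = 4.698.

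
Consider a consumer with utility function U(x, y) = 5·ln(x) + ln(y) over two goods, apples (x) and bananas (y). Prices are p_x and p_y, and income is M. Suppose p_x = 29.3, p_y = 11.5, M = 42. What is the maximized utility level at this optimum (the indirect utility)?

V = 0.3924

The MRS is 5·y/x. Set MRS = p_x/p_y.
Rearranging, p_y·y = (1/5)·p_x·x. Substituting into the budget gives p_x·x·(1 + (1/5)) = M.
Demand: x*(p_x,p_y,M) = 5/6·M/p_x and y* = 1/6·M/p_y.
At p_x=29.3, p_y=11.5, M=42: x* = 5/6·42/29.3 = 1.1945, y* = 0.6087.
Utility at the optimum: U(1.1945, 0.6087) = 0.3924.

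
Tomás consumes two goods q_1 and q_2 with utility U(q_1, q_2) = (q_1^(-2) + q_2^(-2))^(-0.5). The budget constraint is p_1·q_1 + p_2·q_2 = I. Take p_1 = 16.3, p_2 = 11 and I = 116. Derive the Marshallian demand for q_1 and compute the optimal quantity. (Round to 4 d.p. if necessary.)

MRS = MU_q_1/MU_q_2 = (q_2/q_1)^(3). Set equal to p_1/p_2.
Solve for the ratio: q_2/q_1 = [p_1/p_2]^(1/3).
With the ratio pinned down, the budget gives q_1* = I/(p_1 + p_2·(q_2/q_1)) and q_2* = (q_2/q_1)·q_1*.
Numerically q_2/q_1 = 1.14007, so q_1* = 116/(16.3 + 11·1.14007) = 4.0221.

q_1* = 4.0221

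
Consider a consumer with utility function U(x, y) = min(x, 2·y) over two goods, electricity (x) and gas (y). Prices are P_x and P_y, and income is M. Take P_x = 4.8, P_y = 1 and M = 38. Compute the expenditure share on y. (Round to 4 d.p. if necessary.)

Demand: x*(P_x,P_y,M) = 2·M/(2·P_x + P_y), y* = M/(2·P_x + P_y).
Here 2·4.8 + 1 = 10.6, giving x* = 7.1698 and y* = 3.5849.
Expenditure on y: 1·3.5849 = 3.5849; share = 0.0943.

share on y = 0.0943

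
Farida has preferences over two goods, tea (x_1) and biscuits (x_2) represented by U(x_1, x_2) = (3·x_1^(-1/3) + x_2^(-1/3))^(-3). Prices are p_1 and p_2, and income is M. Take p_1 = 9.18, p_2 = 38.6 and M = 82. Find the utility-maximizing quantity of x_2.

x_2* = 0.8196

From the CES first-order condition, 3·(x_2/x_1)^(4/3) = p_1/p_2.
Solve for the ratio: x_2/x_1 = [(1/3)·p_1/p_2]^(0.75).
Substitute x_2 = (x_2/x_1)·x_1 into the budget: x_1* = M/(p_1 + p_2·(x_2/x_1)).
Numerically x_2/x_1 = 0.1494, so x_1* = 82/(9.18 + 38.6·0.1494) = 5.4861 and x_2* = 0.1494·5.4861 = 0.8196.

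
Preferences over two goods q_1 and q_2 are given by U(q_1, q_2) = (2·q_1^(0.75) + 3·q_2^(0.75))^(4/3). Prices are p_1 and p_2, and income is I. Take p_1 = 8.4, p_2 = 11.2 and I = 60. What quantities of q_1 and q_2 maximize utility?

q_1* = 2.2779, q_2* = 3.6487

With the ratio pinned down, the budget gives q_1* = I/(p_1 + p_2·(q_2/q_1)) and q_2* = (q_2/q_1)·q_1*.
Numerically q_2/q_1 = 1.601807, so q_1* = 60/(8.4 + 11.2·1.601807) = 2.2779 and q_2* = 1.601807·2.2779 = 3.6487.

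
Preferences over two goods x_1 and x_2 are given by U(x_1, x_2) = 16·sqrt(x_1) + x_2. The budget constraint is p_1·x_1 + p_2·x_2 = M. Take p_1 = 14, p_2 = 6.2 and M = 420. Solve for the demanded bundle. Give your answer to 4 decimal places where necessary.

Set MRS = p_1/p_2: 8·x_1^(−1/2) = p_1/p_2.
Solve: √x_1 = 8·p_2/p_1, so x_1*(p_1,p_2) = (8·p_2/p_1)², and x_2* = (M − p_1·x_1*)/p_2.
Plugging in: x_1* = (8·6.2/14)² = 12.5518, x_2* = 39.3991.

x_1* = 12.5518, x_2* = 39.3991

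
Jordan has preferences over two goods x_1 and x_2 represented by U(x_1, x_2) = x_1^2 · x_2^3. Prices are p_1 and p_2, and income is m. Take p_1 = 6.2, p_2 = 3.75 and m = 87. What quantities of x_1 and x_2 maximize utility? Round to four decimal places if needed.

x_1* = 5.6129, x_2* = 13.92

MU_x_1/MU_x_2 = (2·x_2)/(3·x_1); tangency sets this equal to p_1/p_2.
So 2·p_2·x_2 = 3·p_1·x_1; combined with the budget, a share 0.4 of income goes to x_1.
Demand: x_1*(p_1,p_2,m) = 0.4·m/p_1 and x_2* = 0.6·m/p_2.
At p_1=6.2, p_2=3.75, m=87: x_1* = 0.4·87/6.2 = 5.6129, x_2* = 13.92.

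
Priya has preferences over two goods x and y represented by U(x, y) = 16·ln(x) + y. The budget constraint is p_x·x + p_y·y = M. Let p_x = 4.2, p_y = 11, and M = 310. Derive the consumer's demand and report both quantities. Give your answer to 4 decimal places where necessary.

At the given prices: x* = 16·11/4.2 = 41.9048, and y* = 12.1818.

x* = 41.9048, y* = 12.1818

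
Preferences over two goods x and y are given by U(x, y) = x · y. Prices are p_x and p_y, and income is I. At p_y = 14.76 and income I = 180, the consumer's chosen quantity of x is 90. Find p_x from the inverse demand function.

Tangency: MRS = y/x = p_x/p_y.
So p_y·y = p_x·x; combined with the budget, a share 0.5 of income goes to x.
Demand: x*(p_x,p_y,I) = 0.5·I/p_x and y* = 0.5·I/p_y.
Set x* = 90 in the demand function and solve for p_x: p_x = 1.

p_x = 1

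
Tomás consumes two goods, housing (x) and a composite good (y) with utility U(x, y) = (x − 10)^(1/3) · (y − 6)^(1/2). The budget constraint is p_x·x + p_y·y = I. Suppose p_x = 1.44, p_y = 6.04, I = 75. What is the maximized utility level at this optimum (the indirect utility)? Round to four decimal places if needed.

MRS = (2/3)·(y−6)/(x−10). Tangency with p_x/p_y gives y−6 = (3/2)·(p_x/p_y)·(x−10).
Substituting into the budget: x* = 10 + 0.4·(I − 10·p_x − 6·p_y)/p_x, and y* = 6 + 0.6·(…)/p_y.
Discretionary income = 75 − 10·1.44 − 6·6.04 = 24.36; x* = 10 + 0.4·24.36/1.44 = 16.7667; y* = 6 + 0.6·24.36/6.04 = 8.4199.
Utility at the optimum: U(16.7667, 8.4199) = 2.9423.

V = 2.9423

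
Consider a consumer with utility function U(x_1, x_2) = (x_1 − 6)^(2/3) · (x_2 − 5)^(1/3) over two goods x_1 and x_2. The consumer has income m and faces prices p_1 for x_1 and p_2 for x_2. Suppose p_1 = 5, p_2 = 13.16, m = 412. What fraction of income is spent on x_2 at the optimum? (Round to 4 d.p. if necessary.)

Discretionary income = 412 − 6·5 − 5·13.16 = 316.2; x_1* = 6 + 2/3·316.2/5 = 48.16; x_2* = 5 + 1/3·316.2/13.16 = 13.0091.
Expenditure on x_2: 13.16·13.0091 = 171.2; share = 0.4155.

share on x_2 = 0.4155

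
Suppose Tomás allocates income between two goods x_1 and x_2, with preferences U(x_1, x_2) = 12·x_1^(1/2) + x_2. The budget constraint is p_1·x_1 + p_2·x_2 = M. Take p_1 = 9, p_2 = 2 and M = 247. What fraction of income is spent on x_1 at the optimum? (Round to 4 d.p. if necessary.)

MU_x_1 = 6/√x_1, MU_x_2 = 1. Tangency: 6/√x_1 = p_1/p_2.
Solve: √x_1 = 6·p_2/p_1, so x_1*(p_1,p_2) = (6·p_2/p_1)², and x_2* = (M − p_1·x_1*)/p_2.
Plugging in: x_1* = (6·2/9)² = 1.7778, x_2* = 115.5.
Expenditure on x_1: 9·1.7778 = 16; share = 0.0648.

share on x_1 = 0.0648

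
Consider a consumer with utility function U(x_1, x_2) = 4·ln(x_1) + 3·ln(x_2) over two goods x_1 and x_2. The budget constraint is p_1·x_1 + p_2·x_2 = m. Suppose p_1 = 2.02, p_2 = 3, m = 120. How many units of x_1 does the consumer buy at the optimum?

Tangency: MRS = (4/3)·x_2/x_1 = p_1/p_2.
Rearranging, p_2·x_2 = (3/4)·p_1·x_1. Substituting into the budget gives p_1·x_1·(1 + (3/4)) = m.
Demand: x_1*(p_1,p_2,m) = 4/7·m/p_1 and x_2* = 3/7·m/p_2.
At p_1=2.02, p_2=3, m=120: x_1* = 4/7·120/2.02 = 33.9463.

x_1* = 33.9463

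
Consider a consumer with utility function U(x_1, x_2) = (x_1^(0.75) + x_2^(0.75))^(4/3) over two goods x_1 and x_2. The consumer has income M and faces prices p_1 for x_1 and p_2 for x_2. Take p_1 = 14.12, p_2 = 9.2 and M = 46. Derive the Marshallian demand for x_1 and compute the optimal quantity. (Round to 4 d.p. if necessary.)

MRS = MU_x_1/MU_x_2 = (x_2/x_1)^(0.25). Set equal to p_1/p_2.
Solve for the ratio: x_2/x_1 = [p_1/p_2]^(4).
Substitute x_2 = (x_2/x_1)·x_1 into the budget: x_1* = M/(p_1 + p_2·(x_2/x_1)).
Numerically x_2/x_1 = 5.548652, so x_1* = 46/(14.12 + 9.2·5.548652) = 0.7059.

x_1* = 0.7059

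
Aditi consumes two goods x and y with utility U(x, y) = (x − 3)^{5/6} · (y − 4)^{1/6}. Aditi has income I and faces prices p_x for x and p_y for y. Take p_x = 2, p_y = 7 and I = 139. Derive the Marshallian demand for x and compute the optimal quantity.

x* = 46.75

Let x' = x−3, y' = y−4. MRS = 5·y'/x' = p_x/p_y.
After buying the subsistence bundle (3, 4), a share 5/6 of the remaining income goes to x: x* = 3 + 5/6·(I − 3p_x − 4p_y)/p_x.
Discretionary income = 139 − 3·2 − 4·7 = 105; x* = 3 + 5/6·105/2 = 46.75.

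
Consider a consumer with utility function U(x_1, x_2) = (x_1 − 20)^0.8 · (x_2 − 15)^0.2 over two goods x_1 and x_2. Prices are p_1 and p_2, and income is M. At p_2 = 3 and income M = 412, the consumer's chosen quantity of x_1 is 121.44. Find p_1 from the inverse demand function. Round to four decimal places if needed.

Let x_1' = x_1−20, x_2' = x_2−15. MRS = 4·x_2'/x_1' = p_1/p_2.
After buying the subsistence bundle (20, 15), a share 0.8 of the remaining income goes to x_1: x_1* = 20 + 0.8·(M − 20p_1 − 15p_2)/p_1.
Set x_1* = 121.44 in the demand function and solve for p_1: p_1 = 2.5.

p_1 = 2.5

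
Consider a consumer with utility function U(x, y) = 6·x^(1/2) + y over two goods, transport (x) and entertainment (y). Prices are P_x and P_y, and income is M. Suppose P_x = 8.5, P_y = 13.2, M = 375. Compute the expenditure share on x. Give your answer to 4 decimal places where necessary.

MU_x = 3/√x, MU_y = 1. Tangency: 3/√x = P_x/P_y.
Thus x* = (3·P_y/P_x)² — independent of M — with the rest of income spent on y.
Plugging in: x* = (3·13.2/8.5)² = 21.7046, y* = 14.4326.
Expenditure on x: 8.5·21.7046 = 184.4894; share = 0.492.

share on x = 0.492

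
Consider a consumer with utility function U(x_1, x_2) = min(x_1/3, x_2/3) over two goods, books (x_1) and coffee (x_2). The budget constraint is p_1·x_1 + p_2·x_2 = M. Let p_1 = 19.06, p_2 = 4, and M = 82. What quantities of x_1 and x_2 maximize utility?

x_1* = 3.5559, x_2* = 3.5559

Leontief preferences: the optimum is at the kink where x_1/3 = x_2/3, i.e. x_2 = x_1.
Budget: p_1·x_1 + p_2·x_1 = M, so (3·p_1 + 3·p_2)·x_1 = 3·M.
Demand: x_1*(p_1,p_2,M) = 3·M/(3·p_1 + 3·p_2), x_2* = 3·M/(3·p_1 + 3·p_2).
Here 3·19.06 + 3·4 = 69.18, giving x_1* = 3.5559 and x_2* = 3.5559.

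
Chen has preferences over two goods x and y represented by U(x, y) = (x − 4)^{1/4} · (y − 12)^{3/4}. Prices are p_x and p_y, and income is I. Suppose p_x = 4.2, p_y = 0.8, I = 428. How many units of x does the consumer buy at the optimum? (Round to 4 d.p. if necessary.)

x* = 27.9048

MRS = (1/3)·(y−12)/(x−4). Tangency with p_x/p_y gives y−12 = 3·(p_x/p_y)·(x−4).
After buying the subsistence bundle (4, 12), a share 0.25 of the remaining income goes to x: x* = 4 + 0.25·(I − 4p_x − 12p_y)/p_x.
Discretionary income = 428 − 4·4.2 − 12·0.8 = 401.6; x* = 4 + 0.25·401.6/4.2 = 27.9048.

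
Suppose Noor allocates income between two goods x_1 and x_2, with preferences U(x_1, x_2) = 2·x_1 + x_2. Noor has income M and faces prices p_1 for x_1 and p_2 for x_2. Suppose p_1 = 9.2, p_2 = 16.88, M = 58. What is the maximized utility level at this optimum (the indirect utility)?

Perfect substitutes: compare marginal utility per dollar. 2/p_1 vs 1/p_2 → 0.2174 vs 0.0592.
x_1 gives more utility per dollar, so spend all income on x_1: x_1* = M/p_1, x_2* = 0.
Numerically: x_1* = 6.3043, x_2* = 0.
Utility at the optimum: U(6.3043, 0) = 12.6087.

V = 12.6087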